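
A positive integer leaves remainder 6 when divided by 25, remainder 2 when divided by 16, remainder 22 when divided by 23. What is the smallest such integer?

7106

The moduli are pairwise coprime; M = 25·16·23 = 9200.
M/25 = 368; 368 ≡ 18 (mod 25); 18·7 ≡ 1, so inverse 7.
M/16 = 575; 575 ≡ 15 (mod 16); 15·15 ≡ 1, so inverse 15.
M/23 = 400; 400 ≡ 9 (mod 23); 9·18 ≡ 1, so inverse 18.
n ≡ 6·368·7 + 2·575·15 + 22·400·18 = 191106.
191106 mod 9200 = 7106.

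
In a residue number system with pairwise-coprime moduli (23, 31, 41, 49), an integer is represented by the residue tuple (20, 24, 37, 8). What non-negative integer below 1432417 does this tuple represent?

The moduli are pairwise coprime; N = 23·31·41·49 = 1432417.
N/23 = 62279; 62279 ≡ 18 (mod 23); 18·9 ≡ 1, so inverse 9.
N/31 = 46207; 46207 ≡ 17 (mod 31); 17·11 ≡ 1, so inverse 11.
N/41 = 34937; 34937 ≡ 5 (mod 41); 5·33 ≡ 1, so inverse 33.
N/49 = 29233; 29233 ≡ 29 (mod 49); 29·22 ≡ 1, so inverse 22.
x ≡ 20·62279·9 + 24·46207·11 + 37·34937·33 + 8·29233·22 = 71211953.
71211953 mod 1432417 = 1023520.

1023520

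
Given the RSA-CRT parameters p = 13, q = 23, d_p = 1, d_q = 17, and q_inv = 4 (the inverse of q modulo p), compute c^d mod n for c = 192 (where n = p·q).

36

m₁ = c^(d_p) mod p: c ≡ 10 (mod 13), and 10^1 mod 13 = 10.
m₂ = c^(d_q) mod q: c ≡ 8 (mod 23), and 8^17 mod 23 = 13.
h = q_inv·(m₁ − m₂) mod p = 4·(10 − 13) mod 13 = 1.
m = m₂ + h·q = 13 + 1·23 = 36.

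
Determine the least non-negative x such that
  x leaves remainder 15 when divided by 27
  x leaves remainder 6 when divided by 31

From x ≡ 15 (mod 27) write x = 15 + 27t. Substituting into x ≡ 6 (mod 31) gives 27t ≡ 22 (mod 31), and since 27⁻¹ ≡ 23 (mod 31), t ≡ 10. Hence x ≡ 15 + 27·10 = 285 (mod 837).

285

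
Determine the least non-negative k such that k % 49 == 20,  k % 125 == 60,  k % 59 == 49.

The moduli are pairwise coprime; N = 49·125·59 = 361375.
N/49 = 7375; 7375 ≡ 25 (mod 49); 25·2 ≡ 1, so inverse 2.
N/125 = 2891; 2891 ≡ 16 (mod 125); 16·86 ≡ 1, so inverse 86.
N/59 = 6125; 6125 ≡ 48 (mod 59); 48·16 ≡ 1, so inverse 16.
k ≡ 20·7375·2 + 60·2891·86 + 49·6125·16 = 20014560.
20014560 mod 361375 = 138935.

138935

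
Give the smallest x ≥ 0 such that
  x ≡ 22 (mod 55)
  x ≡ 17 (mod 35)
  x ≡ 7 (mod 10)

gcd(55, 35) = 5 and 5 | (17 − 22), so the pair is consistent; merging gives x ≡ 297 (mod 385), where 385 = lcm(55, 35).
gcd(385, 10) = 5 and 5 | (7 − 297), so the pair is consistent; merging gives x ≡ 297 (mod 770), where 770 = lcm(385, 10).
The solution is unique modulo lcm(55, 35, 10) = 770.

297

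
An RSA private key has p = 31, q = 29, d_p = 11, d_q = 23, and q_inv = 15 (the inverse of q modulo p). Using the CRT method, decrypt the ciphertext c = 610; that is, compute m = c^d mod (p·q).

291

m₁ = c^(d_p) mod p: c ≡ 21 (mod 31), and 21^11 mod 31 = 12.
m₂ = c^(d_q) mod q: c ≡ 1 (mod 29), and 1^23 mod 29 = 1.
h = q_inv·(m₁ − m₂) mod p = 15·(12 − 1) mod 31 = 10.
m = m₂ + h·q = 1 + 10·29 = 291.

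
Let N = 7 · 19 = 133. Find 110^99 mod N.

Mod 7: 110 ≡ 5; by Fermat, exponent reduces to 99 mod 6 = 3; 5^3 ≡ 6 (mod 7).
Mod 19: 110 ≡ 15; by Fermat, exponent reduces to 99 mod 18 = 9; 15^9 ≡ 18 (mod 19).
Combine by CRT: x ≡ 6 (mod 7), x ≡ 18 (mod 19) ⇒ x ≡ 132 (mod 133).

132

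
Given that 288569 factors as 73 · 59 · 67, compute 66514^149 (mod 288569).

36951

Mod 73: 66514 ≡ 11; by Fermat, exponent reduces to 149 mod 72 = 5; 11^5 ≡ 13 (mod 73).
Mod 59: 66514 ≡ 21; by Fermat, exponent reduces to 149 mod 58 = 33; 21^33 ≡ 17 (mod 59).
Mod 67: 66514 ≡ 50; by Fermat, exponent reduces to 149 mod 66 = 17; 50^17 ≡ 34 (mod 67).
Combine by CRT: x ≡ 13 (mod 73), x ≡ 17 (mod 59), x ≡ 34 (mod 67) ⇒ x ≡ 36951 (mod 288569).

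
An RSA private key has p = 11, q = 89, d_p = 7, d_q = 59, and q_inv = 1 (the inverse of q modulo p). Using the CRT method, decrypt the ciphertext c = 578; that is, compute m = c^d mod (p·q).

m₁ = c^(d_p) mod p: c ≡ 6 (mod 11), and 6^7 mod 11 = 8.
m₂ = c^(d_q) mod q: c ≡ 44 (mod 89), and 44^59 mod 89 = 50.
h = q_inv·(m₁ − m₂) mod p = 1·(8 − 50) mod 11 = 2.
m = m₂ + h·q = 50 + 2·89 = 228.

228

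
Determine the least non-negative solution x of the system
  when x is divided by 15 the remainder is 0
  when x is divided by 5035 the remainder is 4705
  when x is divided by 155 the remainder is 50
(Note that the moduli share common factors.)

14775

gcd(15, 5035) = 5 and 5 | (4705 − 0), so the pair is consistent; merging gives x ≡ 14775 (mod 15105), where 15105 = lcm(15, 5035).
gcd(15105, 155) = 5 and 5 | (50 − 14775), so the pair is consistent; merging gives x ≡ 14775 (mod 468255), where 468255 = lcm(15105, 155).
The solution is unique modulo lcm(15, 5035, 155) = 468255.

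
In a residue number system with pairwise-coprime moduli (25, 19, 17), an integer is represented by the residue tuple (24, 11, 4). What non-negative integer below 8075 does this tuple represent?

From x ≡ 24 (mod 25) write x = 24 + 25t. Substituting into x ≡ 11 (mod 19) gives 25t ≡ 6 (mod 19), and since 6⁻¹ ≡ 16 (mod 19), t ≡ 1. Hence x ≡ 24 + 25·1 = 49 (mod 475).
From x ≡ 49 (mod 475) write x = 49 + 475t. Substituting into x ≡ 4 (mod 17) gives 475t ≡ 6 (mod 17), and since 16⁻¹ ≡ 16 (mod 17), t ≡ 11. Hence x ≡ 49 + 475·11 = 5274 (mod 8075).

5274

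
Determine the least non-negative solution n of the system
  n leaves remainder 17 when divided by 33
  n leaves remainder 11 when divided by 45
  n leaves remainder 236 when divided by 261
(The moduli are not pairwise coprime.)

10676

gcd(33, 45) = 3 and 3 | (11 − 17), so the pair is consistent; merging gives n ≡ 281 (mod 495), where 495 = lcm(33, 45).
gcd(495, 261) = 9 and 9 | (236 − 281), so the pair is consistent; merging gives n ≡ 10676 (mod 14355), where 14355 = lcm(495, 261).
The solution is unique modulo lcm(33, 45, 261) = 14355.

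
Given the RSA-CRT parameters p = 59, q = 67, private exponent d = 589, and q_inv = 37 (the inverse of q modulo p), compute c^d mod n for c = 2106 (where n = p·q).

d_p = d mod (p−1) = 589 mod 58 = 9; d_q = d mod (q−1) = 61.
m₁ = c^(d_p) mod p: c ≡ 41 (mod 59), and 41^9 mod 59 = 21.
m₂ = c^(d_q) mod q: c ≡ 29 (mod 67), and 29^61 mod 67 = 29.
h = q_inv·(m₁ − m₂) mod p = 37·(21 − 29) mod 59 = 58.
m = m₂ + h·q = 29 + 58·67 = 3915.

3915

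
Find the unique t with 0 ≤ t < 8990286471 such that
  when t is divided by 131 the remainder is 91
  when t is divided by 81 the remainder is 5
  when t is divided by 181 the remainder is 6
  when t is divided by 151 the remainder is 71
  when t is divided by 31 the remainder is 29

858653870

The moduli are pairwise coprime; N = 131·81·181·151·31 = 8990286471.
N/131 = 68628141; 68628141 ≡ 123 (mod 131); 123·49 ≡ 1, so inverse 49.
N/81 = 110991191; 110991191 ≡ 50 (mod 81); 50·47 ≡ 1, so inverse 47.
N/181 = 49670091; 49670091 ≡ 71 (mod 181); 71·51 ≡ 1, so inverse 51.
N/151 = 59538321; 59538321 ≡ 78 (mod 151); 78·91 ≡ 1, so inverse 91.
N/31 = 290009241; 290009241 ≡ 25 (mod 31); 25·5 ≡ 1, so inverse 5.
t ≡ 91·68628141·49 + 5·110991191·47 + 6·49670091·51 + 71·59538321·91 + 29·290009241·5 = 774023290376.
774023290376 mod 8990286471 = 858653870.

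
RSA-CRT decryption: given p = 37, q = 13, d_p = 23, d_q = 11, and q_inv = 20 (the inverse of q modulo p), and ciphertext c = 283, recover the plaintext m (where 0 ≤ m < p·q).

368

m₁ = c^(d_p) mod p: c ≡ 24 (mod 37), and 24^23 mod 37 = 35.
m₂ = c^(d_q) mod q: c ≡ 10 (mod 13), and 10^11 mod 13 = 4.
h = q_inv·(m₁ − m₂) mod p = 20·(35 − 4) mod 37 = 28.
m = m₂ + h·q = 4 + 28·13 = 368.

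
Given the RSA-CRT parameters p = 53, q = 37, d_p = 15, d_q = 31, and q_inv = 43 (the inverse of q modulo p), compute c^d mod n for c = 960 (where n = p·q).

m₁ = c^(d_p) mod p: c ≡ 6 (mod 53), and 6^15 mod 53 = 17.
m₂ = c^(d_q) mod q: c ≡ 35 (mod 37), and 35^31 mod 37 = 15.
h = q_inv·(m₁ − m₂) mod p = 43·(17 − 15) mod 53 = 33.
m = m₂ + h·q = 15 + 33·37 = 1236.

1236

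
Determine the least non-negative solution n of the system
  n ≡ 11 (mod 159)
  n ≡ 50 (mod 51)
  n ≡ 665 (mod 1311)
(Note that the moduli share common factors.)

32129

gcd(159, 51) = 3 and 3 | (50 − 11), so the pair is consistent; merging gives n ≡ 2396 (mod 2703), where 2703 = lcm(159, 51).
gcd(2703, 1311) = 3 and 3 | (665 − 2396), so the pair is consistent; merging gives n ≡ 32129 (mod 1181211), where 1181211 = lcm(2703, 1311).
The solution is unique modulo lcm(159, 51, 1311) = 1181211.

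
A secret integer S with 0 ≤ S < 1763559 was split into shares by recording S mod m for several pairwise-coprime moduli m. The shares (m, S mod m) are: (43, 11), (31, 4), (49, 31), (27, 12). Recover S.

From S ≡ 11 (mod 43) write S = 11 + 43t. Substituting into S ≡ 4 (mod 31) gives 43t ≡ 24 (mod 31), and since 12⁻¹ ≡ 13 (mod 31), t ≡ 2. Hence S ≡ 11 + 43·2 = 97 (mod 1333).
From S ≡ 97 (mod 1333) write S = 97 + 1333t. Substituting into S ≡ 31 (mod 49) gives 1333t ≡ 32 (mod 49), and since 10⁻¹ ≡ 5 (mod 49), t ≡ 13. Hence S ≡ 97 + 1333·13 = 17426 (mod 65317).
From S ≡ 17426 (mod 65317) write S = 17426 + 65317t. Substituting into S ≡ 12 (mod 27) gives 65317t ≡ 1 (mod 27), and since 4⁻¹ ≡ 7 (mod 27), t ≡ 7. Hence S ≡ 17426 + 65317·7 = 474645 (mod 1763559).

474645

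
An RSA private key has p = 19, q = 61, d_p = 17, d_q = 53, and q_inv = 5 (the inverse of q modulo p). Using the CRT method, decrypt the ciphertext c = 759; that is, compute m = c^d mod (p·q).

m₁ = c^(d_p) mod p: c ≡ 18 (mod 19), and 18^17 mod 19 = 18.
m₂ = c^(d_q) mod q: c ≡ 27 (mod 61), and 27^53 mod 61 = 41.
h = q_inv·(m₁ − m₂) mod p = 5·(18 − 41) mod 19 = 18.
m = m₂ + h·q = 41 + 18·61 = 1139.

1139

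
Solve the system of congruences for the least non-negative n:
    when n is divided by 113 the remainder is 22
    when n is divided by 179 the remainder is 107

19797

Combine the congruences pairwise.
From n ≡ 22 (mod 113) write n = 22 + 113t. Substituting into n ≡ 107 (mod 179) gives 113t ≡ 85 (mod 179), and since 113⁻¹ ≡ 160 (mod 179), t ≡ 175. Hence n ≡ 22 + 113·175 = 19797 (mod 20227).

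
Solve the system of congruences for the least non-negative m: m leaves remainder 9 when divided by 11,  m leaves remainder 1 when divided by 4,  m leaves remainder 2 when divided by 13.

The moduli are pairwise coprime; N = 11·4·13 = 572.
N/11 = 52; 52 ≡ 8 (mod 11); 8·7 ≡ 1, so inverse 7.
N/4 = 143; 143 ≡ 3 (mod 4); 3·3 ≡ 1, so inverse 3.
N/13 = 44; 44 ≡ 5 (mod 13); 5·8 ≡ 1, so inverse 8.
m ≡ 9·52·7 + 1·143·3 + 2·44·8 = 4409.
4409 mod 572 = 405.

405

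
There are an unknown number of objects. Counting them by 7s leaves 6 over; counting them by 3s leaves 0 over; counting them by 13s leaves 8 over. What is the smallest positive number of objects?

216

The moduli are pairwise coprime; M = 7·3·13 = 273.
M/7 = 39; 39 ≡ 4 (mod 7); 4·2 ≡ 1, so inverse 2.
M/3 = 91; 91 ≡ 1 (mod 3), inverse 1.
M/13 = 21; 21 ≡ 8 (mod 13); 8·5 ≡ 1, so inverse 5.
N ≡ 6·39·2 + 0·91·1 + 8·21·5 = 1308.
1308 mod 273 = 216.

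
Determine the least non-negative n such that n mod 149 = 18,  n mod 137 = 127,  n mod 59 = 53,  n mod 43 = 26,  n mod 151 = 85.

1176883968

The moduli are pairwise coprime; M = 149·137·59·43·151 = 7819954931.
M/149 = 52482919; 52482919 ≡ 53 (mod 149); 53·45 ≡ 1, so inverse 45.
M/137 = 57079963; 57079963 ≡ 9 (mod 137); 9·61 ≡ 1, so inverse 61.
M/59 = 132541609; 132541609 ≡ 56 (mod 59); 56·39 ≡ 1, so inverse 39.
M/43 = 181859417; 181859417 ≡ 33 (mod 43); 33·30 ≡ 1, so inverse 30.
M/151 = 51787781; 51787781 ≡ 66 (mod 151); 66·135 ≡ 1, so inverse 135.
n ≡ 18·52482919·45 + 127·57079963·61 + 53·132541609·39 + 26·181859417·30 + 85·51787781·135 = 1494788275789.
1494788275789 mod 7819954931 = 1176883968.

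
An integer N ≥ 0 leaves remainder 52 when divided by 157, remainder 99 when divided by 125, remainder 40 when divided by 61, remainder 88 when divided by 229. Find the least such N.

Combine the congruences pairwise.
From N ≡ 52 (mod 157) write N = 52 + 157t. Substituting into N ≡ 99 (mod 125) gives 157t ≡ 47 (mod 125), and since 32⁻¹ ≡ 43 (mod 125), t ≡ 21. Hence N ≡ 52 + 157·21 = 3349 (mod 19625).
From N ≡ 3349 (mod 19625) write N = 3349 + 19625t. Substituting into N ≡ 40 (mod 61) gives 19625t ≡ 46 (mod 61), and since 44⁻¹ ≡ 43 (mod 61), t ≡ 26. Hence N ≡ 3349 + 19625·26 = 513599 (mod 1197125).
From N ≡ 513599 (mod 1197125) write N = 513599 + 1197125t. Substituting into N ≡ 88 (mod 229) gives 1197125t ≡ 136 (mod 229), and since 142⁻¹ ≡ 50 (mod 229), t ≡ 159. Hence N ≡ 513599 + 1197125·159 = 190856474 (mod 274141625).

190856474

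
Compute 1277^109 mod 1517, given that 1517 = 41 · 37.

Mod 41: 1277 ≡ 6; by Fermat, exponent reduces to 109 mod 40 = 29; 6^29 ≡ 22 (mod 41).
Mod 37: 1277 ≡ 19; by Fermat, exponent reduces to 109 mod 36 = 1; 19^1 ≡ 19 (mod 37).
Combine by CRT: x ≡ 22 (mod 41), x ≡ 19 (mod 37) ⇒ x ≡ 1129 (mod 1517).

1129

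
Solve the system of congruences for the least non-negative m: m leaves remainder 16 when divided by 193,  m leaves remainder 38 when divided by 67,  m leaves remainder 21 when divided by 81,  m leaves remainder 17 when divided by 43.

14821644

From m ≡ 16 (mod 193) write m = 16 + 193t. Substituting into m ≡ 38 (mod 67) gives 193t ≡ 22 (mod 67), and since 59⁻¹ ≡ 25 (mod 67), t ≡ 14. Hence m ≡ 16 + 193·14 = 2718 (mod 12931).
From m ≡ 2718 (mod 12931) write m = 2718 + 12931t. Substituting into m ≡ 21 (mod 81) gives 12931t ≡ 57 (mod 81), and since 52⁻¹ ≡ 67 (mod 81), t ≡ 12. Hence m ≡ 2718 + 12931·12 = 157890 (mod 1047411).
From m ≡ 157890 (mod 1047411) write m = 157890 + 1047411t. Substituting into m ≡ 17 (mod 43) gives 1047411t ≡ 23 (mod 43), and since 17⁻¹ ≡ 38 (mod 43), t ≡ 14. Hence m ≡ 157890 + 1047411·14 = 14821644 (mod 45038673).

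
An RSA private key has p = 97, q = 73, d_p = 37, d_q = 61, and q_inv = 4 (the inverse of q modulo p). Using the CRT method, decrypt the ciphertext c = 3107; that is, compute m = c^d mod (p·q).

m₁ = c^(d_p) mod p: c ≡ 3 (mod 97), and 3^37 mod 97 = 66.
m₂ = c^(d_q) mod q: c ≡ 41 (mod 73), and 41^61 mod 73 = 36.
h = q_inv·(m₁ − m₂) mod p = 4·(66 − 36) mod 97 = 23.
m = m₂ + h·q = 36 + 23·73 = 1715.

1715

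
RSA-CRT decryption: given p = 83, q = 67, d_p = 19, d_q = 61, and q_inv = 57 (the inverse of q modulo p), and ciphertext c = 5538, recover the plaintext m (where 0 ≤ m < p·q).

2976

m₁ = c^(d_p) mod p: c ≡ 60 (mod 83), and 60^19 mod 83 = 71.
m₂ = c^(d_q) mod q: c ≡ 44 (mod 67), and 44^61 mod 67 = 28.
h = q_inv·(m₁ − m₂) mod p = 57·(71 − 28) mod 83 = 44.
m = m₂ + h·q = 28 + 44·67 = 2976.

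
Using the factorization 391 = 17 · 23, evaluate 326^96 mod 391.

Mod 17: 326 ≡ 3; since 16 | 96, by Fermat 3^96 ≡ 1 (mod 17).
Mod 23: 326 ≡ 4; by Fermat, exponent reduces to 96 mod 22 = 8; 4^8 ≡ 9 (mod 23).
Combine by CRT: x ≡ 1 (mod 17), x ≡ 9 (mod 23) ⇒ x ≡ 239 (mod 391).

239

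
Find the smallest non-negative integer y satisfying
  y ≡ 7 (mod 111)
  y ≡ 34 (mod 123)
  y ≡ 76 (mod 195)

119221

gcd(111, 123) = 3 and 3 | (34 − 7), so the pair is consistent; merging gives y ≡ 895 (mod 4551), where 4551 = lcm(111, 123).
gcd(4551, 195) = 3 and 3 | (76 − 895), so the pair is consistent; merging gives y ≡ 119221 (mod 295815), where 295815 = lcm(4551, 195).
The solution is unique modulo lcm(111, 123, 195) = 295815.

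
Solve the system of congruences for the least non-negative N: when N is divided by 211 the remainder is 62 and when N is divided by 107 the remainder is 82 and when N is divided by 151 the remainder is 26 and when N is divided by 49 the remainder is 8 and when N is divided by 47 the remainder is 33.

125105338

The moduli are pairwise coprime; M = 211·107·151·49·47 = 7851219481.
M/211 = 37209571; 37209571 ≡ 143 (mod 211); 143·121 ≡ 1, so inverse 121.
M/107 = 73375883; 73375883 ≡ 98 (mod 107); 98·95 ≡ 1, so inverse 95.
M/151 = 51994831; 51994831 ≡ 95 (mod 151); 95·62 ≡ 1, so inverse 62.
M/49 = 160228969; 160228969 ≡ 47 (mod 49); 47·24 ≡ 1, so inverse 24.
M/47 = 167047223; 167047223 ≡ 11 (mod 47); 11·30 ≡ 1, so inverse 30.
N ≡ 62·37209571·121 + 82·73375883·95 + 26·51994831·62 + 8·160228969·24 + 33·167047223·30 = 1130700710602.
1130700710602 mod 7851219481 = 125105338.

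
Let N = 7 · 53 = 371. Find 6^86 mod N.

99

Mod 7: 6 ≡ 6; by Fermat, exponent reduces to 86 mod 6 = 2; 6^2 ≡ 1 (mod 7).
Mod 53: 6 ≡ 6; by Fermat, exponent reduces to 86 mod 52 = 34; 6^34 ≡ 46 (mod 53).
Combine by CRT: x ≡ 1 (mod 7), x ≡ 46 (mod 53) ⇒ x ≡ 99 (mod 371).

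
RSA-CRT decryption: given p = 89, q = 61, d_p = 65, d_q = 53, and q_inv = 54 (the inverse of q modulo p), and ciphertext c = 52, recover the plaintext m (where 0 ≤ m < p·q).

m₁ = c^(d_p) mod p: c ≡ 52 (mod 89), and 52^65 mod 89 = 52.
m₂ = c^(d_q) mod q: c ≡ 52 (mod 61), and 52^53 mod 61 = 3.
h = q_inv·(m₁ − m₂) mod p = 54·(52 − 3) mod 89 = 65.
m = m₂ + h·q = 3 + 65·61 = 3968.

3968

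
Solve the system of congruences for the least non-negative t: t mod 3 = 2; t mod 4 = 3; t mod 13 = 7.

Combine the congruences pairwise.
From t ≡ 2 (mod 3) write t = 2 + 3s. Substituting into t ≡ 3 (mod 4) gives 3s ≡ 1 (mod 4), and since 3⁻¹ ≡ 3 (mod 4), s ≡ 3. Hence t ≡ 2 + 3·3 = 11 (mod 12).
From t ≡ 11 (mod 12) write t = 11 + 12s. Substituting into t ≡ 7 (mod 13) gives 12s ≡ 9 (mod 13), and since 12⁻¹ ≡ 12 (mod 13), s ≡ 4. Hence t ≡ 11 + 12·4 = 59 (mod 156).

59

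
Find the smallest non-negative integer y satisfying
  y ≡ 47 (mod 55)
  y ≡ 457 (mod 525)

982

gcd(55, 525) = 5 and 5 | (457 − 47), so the pair is consistent; merging gives y ≡ 982 (mod 5775), where 5775 = lcm(55, 525).
The solution is unique modulo lcm(55, 525) = 5775.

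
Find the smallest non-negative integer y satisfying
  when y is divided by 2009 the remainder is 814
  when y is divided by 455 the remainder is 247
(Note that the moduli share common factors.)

gcd(2009, 455) = 7 and 7 | (247 − 814), so the pair is consistent; merging gives y ≡ 125372 (mod 130585), where 130585 = lcm(2009, 455).
The solution is unique modulo lcm(2009, 455) = 130585.

125372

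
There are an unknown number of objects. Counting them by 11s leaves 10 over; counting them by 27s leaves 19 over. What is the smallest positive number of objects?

208

Combine the congruences pairwise.
From N ≡ 10 (mod 11) write N = 10 + 11t. Substituting into N ≡ 19 (mod 27) gives 11t ≡ 9 (mod 27), and since 11⁻¹ ≡ 5 (mod 27), t ≡ 18. Hence N ≡ 10 + 11·18 = 208 (mod 297).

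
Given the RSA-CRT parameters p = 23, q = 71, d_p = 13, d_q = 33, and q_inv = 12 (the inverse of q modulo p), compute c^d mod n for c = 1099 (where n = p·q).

m₁ = c^(d_p) mod p: c ≡ 18 (mod 23), and 18^13 mod 23 = 2.
m₂ = c^(d_q) mod q: c ≡ 34 (mod 71), and 34^33 mod 71 = 39.
h = q_inv·(m₁ − m₂) mod p = 12·(2 − 39) mod 23 = 16.
m = m₂ + h·q = 39 + 16·71 = 1175.

1175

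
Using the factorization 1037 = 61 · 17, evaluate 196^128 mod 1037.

596

Mod 61: 196 ≡ 13; by Fermat, exponent reduces to 128 mod 60 = 8; 13^8 ≡ 47 (mod 61).
Mod 17: 196 ≡ 9; since 16 | 128, by Fermat 9^128 ≡ 1 (mod 17).
Combine by CRT: x ≡ 47 (mod 61), x ≡ 1 (mod 17) ⇒ x ≡ 596 (mod 1037).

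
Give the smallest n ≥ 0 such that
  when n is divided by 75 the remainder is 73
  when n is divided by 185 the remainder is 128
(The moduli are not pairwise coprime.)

Combine the congruences pairwise.
gcd(75, 185) = 5 and 5 | (128 − 73), so the pair is consistent; merging gives n ≡ 1423 (mod 2775), where 2775 = lcm(75, 185).
The solution is unique modulo lcm(75, 185) = 2775.

1423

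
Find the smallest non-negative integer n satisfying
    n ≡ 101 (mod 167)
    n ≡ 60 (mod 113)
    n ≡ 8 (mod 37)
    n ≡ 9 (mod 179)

79925299

The moduli are pairwise coprime; M = 167·113·37·179 = 124982633.
M/167 = 748399; 748399 ≡ 72 (mod 167); 72·58 ≡ 1, so inverse 58.
M/113 = 1106041; 1106041 ≡ 110 (mod 113); 110·75 ≡ 1, so inverse 75.
M/37 = 3377909; 3377909 ≡ 31 (mod 37); 31·6 ≡ 1, so inverse 6.
M/179 = 698227; 698227 ≡ 127 (mod 179); 127·148 ≡ 1, so inverse 148.
n ≡ 101·748399·58 + 60·1106041·75 + 8·3377909·6 + 9·698227·148 = 10453483838.
10453483838 mod 124982633 = 79925299.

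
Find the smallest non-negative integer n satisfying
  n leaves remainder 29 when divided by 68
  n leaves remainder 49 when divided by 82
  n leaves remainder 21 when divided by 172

18253

gcd(68, 82) = 2 and 2 | (49 − 29), so the pair is consistent; merging gives n ≡ 1525 (mod 2788), where 2788 = lcm(68, 82).
gcd(2788, 172) = 4 and 4 | (21 − 1525), so the pair is consistent; merging gives n ≡ 18253 (mod 119884), where 119884 = lcm(2788, 172).
The solution is unique modulo lcm(68, 82, 172) = 119884.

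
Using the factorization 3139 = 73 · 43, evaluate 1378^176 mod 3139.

1030

Mod 73: 1378 ≡ 64; by Fermat, exponent reduces to 176 mod 72 = 32; 64^32 ≡ 8 (mod 73).
Mod 43: 1378 ≡ 2; by Fermat, exponent reduces to 176 mod 42 = 8; 2^8 ≡ 41 (mod 43).
Combine by CRT: x ≡ 8 (mod 73), x ≡ 41 (mod 43) ⇒ x ≡ 1030 (mod 3139).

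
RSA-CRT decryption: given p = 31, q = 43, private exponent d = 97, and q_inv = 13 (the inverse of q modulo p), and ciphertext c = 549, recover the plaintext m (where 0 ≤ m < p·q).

d_p = d mod (p−1) = 97 mod 30 = 7; d_q = d mod (q−1) = 13.
m₁ = c^(d_p) mod p: c ≡ 22 (mod 31), and 22^7 mod 31 = 21.
m₂ = c^(d_q) mod q: c ≡ 33 (mod 43), and 33^13 mod 43 = 5.
h = q_inv·(m₁ − m₂) mod p = 13·(21 − 5) mod 31 = 22.
m = m₂ + h·q = 5 + 22·43 = 951.

951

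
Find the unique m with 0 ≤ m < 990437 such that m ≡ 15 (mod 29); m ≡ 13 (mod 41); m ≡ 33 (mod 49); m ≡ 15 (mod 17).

969253

The moduli are pairwise coprime; N = 29·41·49·17 = 990437.
N/29 = 34153; 34153 ≡ 20 (mod 29); 20·16 ≡ 1, so inverse 16.
N/41 = 24157; 24157 ≡ 8 (mod 41); 8·36 ≡ 1, so inverse 36.
N/49 = 20213; 20213 ≡ 25 (mod 49); 25·2 ≡ 1, so inverse 2.
N/17 = 58261; 58261 ≡ 2 (mod 17); 2·9 ≡ 1, so inverse 9.
m ≡ 15·34153·16 + 13·24157·36 + 33·20213·2 + 15·58261·9 = 28701489.
28701489 mod 990437 = 969253.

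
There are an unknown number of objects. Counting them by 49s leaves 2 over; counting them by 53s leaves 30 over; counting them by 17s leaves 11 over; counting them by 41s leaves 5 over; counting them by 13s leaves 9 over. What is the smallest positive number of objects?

The moduli are pairwise coprime; M = 49·53·17·41·13 = 23531417.
M/49 = 480233; 480233 ≡ 33 (mod 49); 33·3 ≡ 1, so inverse 3.
M/53 = 443989; 443989 ≡ 8 (mod 53); 8·20 ≡ 1, so inverse 20.
M/17 = 1384201; 1384201 ≡ 10 (mod 17); 10·12 ≡ 1, so inverse 12.
M/41 = 573937; 573937 ≡ 19 (mod 41); 19·13 ≡ 1, so inverse 13.
M/13 = 1810109; 1810109 ≡ 2 (mod 13); 2·7 ≡ 1, so inverse 7.
N ≡ 2·480233·3 + 30·443989·20 + 11·1384201·12 + 5·573937·13 + 9·1810109·7 = 603332102.
603332102 mod 23531417 = 15046677.

15046677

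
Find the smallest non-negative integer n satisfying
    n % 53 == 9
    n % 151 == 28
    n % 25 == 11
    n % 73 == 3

65411

Combine the congruences pairwise.
From n ≡ 9 (mod 53) write n = 9 + 53t. Substituting into n ≡ 28 (mod 151) gives 53t ≡ 19 (mod 151), and since 53⁻¹ ≡ 57 (mod 151), t ≡ 26. Hence n ≡ 9 + 53·26 = 1387 (mod 8003).
From n ≡ 1387 (mod 8003) write n = 1387 + 8003t. Substituting into n ≡ 11 (mod 25) gives 8003t ≡ 24 (mod 25), and since 3⁻¹ ≡ 17 (mod 25), t ≡ 8. Hence n ≡ 1387 + 8003·8 = 65411 (mod 200075).
From n ≡ 65411 (mod 200075) write n = 65411 + 200075t. Substituting into n ≡ 3 (mod 73) gives 200075t ≡ 0 (mod 73), and since 55⁻¹ ≡ 4 (mod 73), t ≡ 0. Hence n ≡ 65411 + 200075·0 = 65411 (mod 14605475).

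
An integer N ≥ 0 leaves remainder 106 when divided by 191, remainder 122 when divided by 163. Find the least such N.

From N ≡ 106 (mod 191) write N = 106 + 191t. Substituting into N ≡ 122 (mod 163) gives 191t ≡ 16 (mod 163), and since 28⁻¹ ≡ 99 (mod 163), t ≡ 117. Hence N ≡ 106 + 191·117 = 22453 (mod 31133).

22453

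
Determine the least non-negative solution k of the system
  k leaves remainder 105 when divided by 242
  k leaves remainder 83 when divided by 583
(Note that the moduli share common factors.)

5913

Combine the congruences pairwise.
gcd(242, 583) = 11 and 11 | (83 − 105), so the pair is consistent; merging gives k ≡ 5913 (mod 12826), where 12826 = lcm(242, 583).
The solution is unique modulo lcm(242, 583) = 12826.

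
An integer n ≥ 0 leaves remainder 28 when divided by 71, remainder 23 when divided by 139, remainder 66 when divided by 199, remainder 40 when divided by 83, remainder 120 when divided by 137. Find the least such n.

18509983673

The moduli are pairwise coprime; M = 71·139·199·83·137 = 22331859401.
M/71 = 314533231; 314533231 ≡ 36 (mod 71); 36·2 ≡ 1, so inverse 2.
M/139 = 160660859; 160660859 ≡ 72 (mod 139); 72·56 ≡ 1, so inverse 56.
M/199 = 112220399; 112220399 ≡ 120 (mod 199); 120·68 ≡ 1, so inverse 68.
M/83 = 269058547; 269058547 ≡ 20 (mod 83); 20·54 ≡ 1, so inverse 54.
M/137 = 163006273; 163006273 ≡ 111 (mod 137); 111·79 ≡ 1, so inverse 79.
n ≡ 28·314533231·2 + 23·160660859·56 + 66·112220399·68 + 40·269058547·54 + 120·163006273·79 = 2854656127600.
2854656127600 mod 22331859401 = 18509983673.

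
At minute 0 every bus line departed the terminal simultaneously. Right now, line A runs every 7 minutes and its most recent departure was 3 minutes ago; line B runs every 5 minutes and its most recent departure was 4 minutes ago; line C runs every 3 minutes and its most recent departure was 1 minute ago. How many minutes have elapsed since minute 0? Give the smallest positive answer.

The moduli are pairwise coprime; N = 7·5·3 = 105.
N/7 = 15; 15 ≡ 1 (mod 7), inverse 1.
N/5 = 21; 21 ≡ 1 (mod 5), inverse 1.
N/3 = 35; 35 ≡ 2 (mod 3); 2·2 ≡ 1, so inverse 2.
t ≡ 3·15·1 + 4·21·1 + 1·35·2 = 199.
199 mod 105 = 94.

94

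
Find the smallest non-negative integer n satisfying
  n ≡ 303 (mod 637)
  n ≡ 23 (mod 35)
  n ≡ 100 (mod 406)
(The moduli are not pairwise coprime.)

gcd(637, 35) = 7 and 7 | (23 − 303), so the pair is consistent; merging gives n ≡ 303 (mod 3185), where 3185 = lcm(637, 35).
gcd(3185, 406) = 7 and 7 | (100 − 303), so the pair is consistent; merging gives n ≡ 92668 (mod 184730), where 184730 = lcm(3185, 406).
The solution is unique modulo lcm(637, 35, 406) = 184730.

92668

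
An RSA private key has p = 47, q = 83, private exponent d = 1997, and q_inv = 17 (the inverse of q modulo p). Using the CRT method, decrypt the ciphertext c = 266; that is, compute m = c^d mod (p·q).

2551

d_p = d mod (p−1) = 1997 mod 46 = 19; d_q = d mod (q−1) = 29.
m₁ = c^(d_p) mod p: c ≡ 31 (mod 47), and 31^19 mod 47 = 13.
m₂ = c^(d_q) mod q: c ≡ 17 (mod 83), and 17^29 mod 83 = 61.
h = q_inv·(m₁ − m₂) mod p = 17·(13 − 61) mod 47 = 30.
m = m₂ + h·q = 61 + 30·83 = 2551.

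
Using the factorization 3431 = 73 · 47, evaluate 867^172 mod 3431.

2400

Mod 73: 867 ≡ 64; by Fermat, exponent reduces to 172 mod 72 = 28; 64^28 ≡ 64 (mod 73).
Mod 47: 867 ≡ 21; by Fermat, exponent reduces to 172 mod 46 = 34; 21^34 ≡ 3 (mod 47).
Combine by CRT: x ≡ 64 (mod 73), x ≡ 3 (mod 47) ⇒ x ≡ 2400 (mod 3431).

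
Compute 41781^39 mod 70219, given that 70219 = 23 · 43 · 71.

23351

Mod 23: 41781 ≡ 13; by Fermat, exponent reduces to 39 mod 22 = 17; 13^17 ≡ 6 (mod 23).
Mod 43: 41781 ≡ 28; 28^39 ≡ 2 (mod 43).
Mod 71: 41781 ≡ 33; 33^39 ≡ 63 (mod 71).
Combine by CRT: x ≡ 6 (mod 23), x ≡ 2 (mod 43), x ≡ 63 (mod 71) ⇒ x ≡ 23351 (mod 70219).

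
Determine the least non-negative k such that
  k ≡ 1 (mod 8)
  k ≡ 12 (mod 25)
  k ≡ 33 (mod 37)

7137

Combine the congruences pairwise.
From k ≡ 1 (mod 8) write k = 1 + 8t. Substituting into k ≡ 12 (mod 25) gives 8t ≡ 11 (mod 25), and since 8⁻¹ ≡ 22 (mod 25), t ≡ 17. Hence k ≡ 1 + 8·17 = 137 (mod 200).
From k ≡ 137 (mod 200) write k = 137 + 200t. Substituting into k ≡ 33 (mod 37) gives 200t ≡ 7 (mod 37), and since 15⁻¹ ≡ 5 (mod 37), t ≡ 35. Hence k ≡ 137 + 200·35 = 7137 (mod 7400).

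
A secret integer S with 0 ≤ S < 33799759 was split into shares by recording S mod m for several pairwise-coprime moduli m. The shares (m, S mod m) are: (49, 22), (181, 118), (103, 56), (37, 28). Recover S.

2887249

From S ≡ 22 (mod 49) write S = 22 + 49t. Substituting into S ≡ 118 (mod 181) gives 49t ≡ 96 (mod 181), and since 49⁻¹ ≡ 133 (mod 181), t ≡ 98. Hence S ≡ 22 + 49·98 = 4824 (mod 8869).
From S ≡ 4824 (mod 8869) write S = 4824 + 8869t. Substituting into S ≡ 56 (mod 103) gives 8869t ≡ 73 (mod 103), and since 11⁻¹ ≡ 75 (mod 103), t ≡ 16. Hence S ≡ 4824 + 8869·16 = 146728 (mod 913507).
From S ≡ 146728 (mod 913507) write S = 146728 + 913507t. Substituting into S ≡ 28 (mod 37) gives 913507t ≡ 5 (mod 37), and since 14⁻¹ ≡ 8 (mod 37), t ≡ 3. Hence S ≡ 146728 + 913507·3 = 2887249 (mod 33799759).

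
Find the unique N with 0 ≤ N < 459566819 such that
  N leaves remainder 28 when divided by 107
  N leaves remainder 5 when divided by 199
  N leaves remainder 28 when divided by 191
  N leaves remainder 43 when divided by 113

The moduli are pairwise coprime; M = 107·199·191·113 = 459566819.
M/107 = 4295017; 4295017 ≡ 37 (mod 107); 37·81 ≡ 1, so inverse 81.
M/199 = 2309381; 2309381 ≡ 185 (mod 199); 185·71 ≡ 1, so inverse 71.
M/191 = 2406109; 2406109 ≡ 82 (mod 191); 82·7 ≡ 1, so inverse 7.
M/113 = 4066963; 4066963 ≡ 93 (mod 113); 93·96 ≡ 1, so inverse 96.
N ≡ 28·4295017·81 + 5·2309381·71 + 28·2406109·7 + 43·4066963·96 = 27820949439.
27820949439 mod 459566819 = 246940299.

246940299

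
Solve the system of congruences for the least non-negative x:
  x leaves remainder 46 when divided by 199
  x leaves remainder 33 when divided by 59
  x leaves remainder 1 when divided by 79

748684

The moduli are pairwise coprime; N = 199·59·79 = 927539.
N/199 = 4661; 4661 ≡ 84 (mod 199); 84·154 ≡ 1, so inverse 154.
N/59 = 15721; 15721 ≡ 27 (mod 59); 27·35 ≡ 1, so inverse 35.
N/79 = 11741; 11741 ≡ 49 (mod 79); 49·50 ≡ 1, so inverse 50.
x ≡ 46·4661·154 + 33·15721·35 + 1·11741·50 = 51763329.
51763329 mod 927539 = 748684.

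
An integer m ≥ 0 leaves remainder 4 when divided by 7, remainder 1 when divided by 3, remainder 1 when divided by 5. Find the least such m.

The moduli are pairwise coprime; N = 7·3·5 = 105.
N/7 = 15; 15 ≡ 1 (mod 7), inverse 1.
N/3 = 35; 35 ≡ 2 (mod 3); 2·2 ≡ 1, so inverse 2.
N/5 = 21; 21 ≡ 1 (mod 5), inverse 1.
m ≡ 4·15·1 + 1·35·2 + 1·21·1 = 151.
151 mod 105 = 46.

46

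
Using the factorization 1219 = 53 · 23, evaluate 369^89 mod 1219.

829

Mod 53: 369 ≡ 51; by Fermat, exponent reduces to 89 mod 52 = 37; 51^37 ≡ 34 (mod 53).
Mod 23: 369 ≡ 1; by Fermat, exponent reduces to 89 mod 22 = 1; 1^1 ≡ 1 (mod 23).
Combine by CRT: x ≡ 34 (mod 53), x ≡ 1 (mod 23) ⇒ x ≡ 829 (mod 1219).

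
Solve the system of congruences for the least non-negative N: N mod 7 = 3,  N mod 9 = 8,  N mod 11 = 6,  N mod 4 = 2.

The moduli are pairwise coprime; M = 7·9·11·4 = 2772.
M/7 = 396; 396 ≡ 4 (mod 7); 4·2 ≡ 1, so inverse 2.
M/9 = 308; 308 ≡ 2 (mod 9); 2·5 ≡ 1, so inverse 5.
M/11 = 252; 252 ≡ 10 (mod 11); 10·10 ≡ 1, so inverse 10.
M/4 = 693; 693 ≡ 1 (mod 4), inverse 1.
N ≡ 3·396·2 + 8·308·5 + 6·252·10 + 2·693·1 = 31202.
31202 mod 2772 = 710.

710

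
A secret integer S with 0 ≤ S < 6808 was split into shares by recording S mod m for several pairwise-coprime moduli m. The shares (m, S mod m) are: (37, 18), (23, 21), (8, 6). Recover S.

3126

The moduli are pairwise coprime; N = 37·23·8 = 6808.
N/37 = 184; 184 ≡ 36 (mod 37); 36·36 ≡ 1, so inverse 36.
N/23 = 296; 296 ≡ 20 (mod 23); 20·15 ≡ 1, so inverse 15.
N/8 = 851; 851 ≡ 3 (mod 8); 3·3 ≡ 1, so inverse 3.
S ≡ 18·184·36 + 21·296·15 + 6·851·3 = 227790.
227790 mod 6808 = 3126.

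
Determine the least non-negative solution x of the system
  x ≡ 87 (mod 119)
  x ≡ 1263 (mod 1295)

21983

Combine the congruences pairwise.
gcd(119, 1295) = 7 and 7 | (1263 − 87), so the pair is consistent; merging gives x ≡ 21983 (mod 22015), where 22015 = lcm(119, 1295).
The solution is unique modulo lcm(119, 1295) = 22015.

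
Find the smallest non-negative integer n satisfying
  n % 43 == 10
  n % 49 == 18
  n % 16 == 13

21725

From n ≡ 10 (mod 43) write n = 10 + 43t. Substituting into n ≡ 18 (mod 49) gives 43t ≡ 8 (mod 49), and since 43⁻¹ ≡ 8 (mod 49), t ≡ 15. Hence n ≡ 10 + 43·15 = 655 (mod 2107).
From n ≡ 655 (mod 2107) write n = 655 + 2107t. Substituting into n ≡ 13 (mod 16) gives 2107t ≡ 14 (mod 16), and since 11⁻¹ ≡ 3 (mod 16), t ≡ 10. Hence n ≡ 655 + 2107·10 = 21725 (mod 33712).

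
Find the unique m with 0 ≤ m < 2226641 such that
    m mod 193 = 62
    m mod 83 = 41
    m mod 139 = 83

From m ≡ 62 (mod 193) write m = 62 + 193t. Substituting into m ≡ 41 (mod 83) gives 193t ≡ 62 (mod 83), and since 27⁻¹ ≡ 40 (mod 83), t ≡ 73. Hence m ≡ 62 + 193·73 = 14151 (mod 16019).
From m ≡ 14151 (mod 16019) write m = 14151 + 16019t. Substituting into m ≡ 83 (mod 139) gives 16019t ≡ 110 (mod 139), and since 34⁻¹ ≡ 45 (mod 139), t ≡ 85. Hence m ≡ 14151 + 16019·85 = 1375766 (mod 2226641).

1375766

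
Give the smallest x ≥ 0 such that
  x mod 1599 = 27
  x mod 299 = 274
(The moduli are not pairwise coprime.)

gcd(1599, 299) = 13 and 13 | (274 − 27), so the pair is consistent; merging gives x ≡ 17616 (mod 36777), where 36777 = lcm(1599, 299).
The solution is unique modulo lcm(1599, 299) = 36777.

17616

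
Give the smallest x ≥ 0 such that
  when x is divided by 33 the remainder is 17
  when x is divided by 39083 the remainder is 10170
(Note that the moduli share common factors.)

gcd(33, 39083) = 11 and 11 | (10170 − 17), so the pair is consistent; merging gives x ≡ 49253 (mod 117249), where 117249 = lcm(33, 39083).
The solution is unique modulo lcm(33, 39083) = 117249.

49253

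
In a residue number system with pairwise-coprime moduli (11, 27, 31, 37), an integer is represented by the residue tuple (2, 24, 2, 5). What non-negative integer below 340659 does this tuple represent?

115260

The moduli are pairwise coprime; N = 11·27·31·37 = 340659.
N/11 = 30969; 30969 ≡ 4 (mod 11); 4·3 ≡ 1, so inverse 3.
N/27 = 12617; 12617 ≡ 8 (mod 27); 8·17 ≡ 1, so inverse 17.
N/31 = 10989; 10989 ≡ 15 (mod 31); 15·29 ≡ 1, so inverse 29.
N/37 = 9207; 9207 ≡ 31 (mod 37); 31·6 ≡ 1, so inverse 6.
x ≡ 2·30969·3 + 24·12617·17 + 2·10989·29 + 5·9207·6 = 6247122.
6247122 mod 340659 = 115260.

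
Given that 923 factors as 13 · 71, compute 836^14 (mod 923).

380

Mod 13: 836 ≡ 4; by Fermat, exponent reduces to 14 mod 12 = 2; 4^2 ≡ 3 (mod 13).
Mod 71: 836 ≡ 55; 55^14 ≡ 25 (mod 71).
Combine by CRT: x ≡ 3 (mod 13), x ≡ 25 (mod 71) ⇒ x ≡ 380 (mod 923).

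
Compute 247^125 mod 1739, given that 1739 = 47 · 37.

Mod 47: 247 ≡ 12; by Fermat, exponent reduces to 125 mod 46 = 33; 12^33 ≡ 8 (mod 47).
Mod 37: 247 ≡ 25; by Fermat, exponent reduces to 125 mod 36 = 17; 25^17 ≡ 3 (mod 37).
Combine by CRT: x ≡ 8 (mod 47), x ≡ 3 (mod 37) ⇒ x ≡ 854 (mod 1739).

854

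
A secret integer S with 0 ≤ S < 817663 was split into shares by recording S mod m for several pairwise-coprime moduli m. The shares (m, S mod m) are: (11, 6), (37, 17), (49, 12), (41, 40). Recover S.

From S ≡ 6 (mod 11) write S = 6 + 11t. Substituting into S ≡ 17 (mod 37) gives 11t ≡ 11 (mod 37), and since 11⁻¹ ≡ 27 (mod 37), t ≡ 1. Hence S ≡ 6 + 11·1 = 17 (mod 407).
From S ≡ 17 (mod 407) write S = 17 + 407t. Substituting into S ≡ 12 (mod 49) gives 407t ≡ 44 (mod 49), and since 15⁻¹ ≡ 36 (mod 49), t ≡ 16. Hence S ≡ 17 + 407·16 = 6529 (mod 19943).
From S ≡ 6529 (mod 19943) write S = 6529 + 19943t. Substituting into S ≡ 40 (mod 41) gives 19943t ≡ 30 (mod 41), and since 17⁻¹ ≡ 29 (mod 41), t ≡ 9. Hence S ≡ 6529 + 19943·9 = 186016 (mod 817663).

186016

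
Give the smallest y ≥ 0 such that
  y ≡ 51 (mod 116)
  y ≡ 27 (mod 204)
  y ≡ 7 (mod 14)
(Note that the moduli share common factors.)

gcd(116, 204) = 4 and 4 | (27 − 51), so the pair is consistent; merging gives y ≡ 4923 (mod 5916), where 5916 = lcm(116, 204).
gcd(5916, 14) = 2 and 2 | (7 − 4923), so the pair is consistent; merging gives y ≡ 34503 (mod 41412), where 41412 = lcm(5916, 14).
The solution is unique modulo lcm(116, 204, 14) = 41412.

34503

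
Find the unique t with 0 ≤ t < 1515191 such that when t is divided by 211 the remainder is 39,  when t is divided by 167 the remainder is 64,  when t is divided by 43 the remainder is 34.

From t ≡ 39 (mod 211) write t = 39 + 211s. Substituting into t ≡ 64 (mod 167) gives 211s ≡ 25 (mod 167), and since 44⁻¹ ≡ 19 (mod 167), s ≡ 141. Hence t ≡ 39 + 211·141 = 29790 (mod 35237).
From t ≡ 29790 (mod 35237) write t = 29790 + 35237s. Substituting into t ≡ 34 (mod 43) gives 35237s ≡ 0 (mod 43), and since 20⁻¹ ≡ 28 (mod 43), s ≡ 0. Hence t ≡ 29790 + 35237·0 = 29790 (mod 1515191).

29790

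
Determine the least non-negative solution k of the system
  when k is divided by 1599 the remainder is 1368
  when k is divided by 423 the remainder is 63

gcd(1599, 423) = 3 and 3 | (63 − 1368), so the pair is consistent; merging gives k ≡ 169263 (mod 225459), where 225459 = lcm(1599, 423).
The solution is unique modulo lcm(1599, 423) = 225459.

169263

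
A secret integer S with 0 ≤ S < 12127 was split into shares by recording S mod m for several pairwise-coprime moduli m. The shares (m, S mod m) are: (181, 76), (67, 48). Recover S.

10031

Combine the congruences pairwise.
From S ≡ 76 (mod 181) write S = 76 + 181t. Substituting into S ≡ 48 (mod 67) gives 181t ≡ 39 (mod 67), and since 47⁻¹ ≡ 10 (mod 67), t ≡ 55. Hence S ≡ 76 + 181·55 = 10031 (mod 12127).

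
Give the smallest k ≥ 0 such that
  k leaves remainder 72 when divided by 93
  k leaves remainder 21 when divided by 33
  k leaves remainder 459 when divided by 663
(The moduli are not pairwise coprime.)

158916

gcd(93, 33) = 3 and 3 | (21 − 72), so the pair is consistent; merging gives k ≡ 351 (mod 1023), where 1023 = lcm(93, 33).
gcd(1023, 663) = 3 and 3 | (459 − 351), so the pair is consistent; merging gives k ≡ 158916 (mod 226083), where 226083 = lcm(1023, 663).
The solution is unique modulo lcm(93, 33, 663) = 226083.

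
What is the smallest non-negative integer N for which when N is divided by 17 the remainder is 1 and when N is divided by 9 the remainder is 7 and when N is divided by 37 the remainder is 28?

The moduli are pairwise coprime; M = 17·9·37 = 5661.
M/17 = 333; 333 ≡ 10 (mod 17); 10·12 ≡ 1, so inverse 12.
M/9 = 629; 629 ≡ 8 (mod 9); 8·8 ≡ 1, so inverse 8.
M/37 = 153; 153 ≡ 5 (mod 37); 5·15 ≡ 1, so inverse 15.
N ≡ 1·333·12 + 7·629·8 + 28·153·15 = 103480.
103480 mod 5661 = 1582.

1582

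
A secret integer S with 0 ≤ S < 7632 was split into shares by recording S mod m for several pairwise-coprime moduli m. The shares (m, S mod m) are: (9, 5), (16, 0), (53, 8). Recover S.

The moduli are pairwise coprime; N = 9·16·53 = 7632.
N/9 = 848; 848 ≡ 2 (mod 9); 2·5 ≡ 1, so inverse 5.
N/16 = 477; 477 ≡ 13 (mod 16); 13·5 ≡ 1, so inverse 5.
N/53 = 144; 144 ≡ 38 (mod 53); 38·7 ≡ 1, so inverse 7.
S ≡ 5·848·5 + 0·477·5 + 8·144·7 = 29264.
29264 mod 7632 = 6368.

6368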